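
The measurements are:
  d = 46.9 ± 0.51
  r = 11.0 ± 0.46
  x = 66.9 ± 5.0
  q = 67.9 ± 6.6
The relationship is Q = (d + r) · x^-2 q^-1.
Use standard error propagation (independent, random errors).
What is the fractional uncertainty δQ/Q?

0.179

Let u = d + r = 57.9. δu = √(δd² + δr²) = √(0.260 + 0.212) = 0.687, so δu/u = 0.0119.
Q is then a monomial in u, x, q:
δQ/Q = √((δu/u)² + (-2·δx/x)² + (-1·δq/q)²) = √(0.000141 + 0.0223 + 0.00945) = 0.179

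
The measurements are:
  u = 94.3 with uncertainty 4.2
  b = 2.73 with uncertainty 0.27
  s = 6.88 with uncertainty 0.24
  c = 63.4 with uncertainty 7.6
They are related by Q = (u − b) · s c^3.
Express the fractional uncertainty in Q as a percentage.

Let w = u − b = 91.6. δw = √(δu² + δb²) = √(17.6 + 0.0729) = 4.21, so δw/w = 0.0460.
Q is then a monomial in w, s, c:
δQ/Q = √((δw/w)² + (1·δs/s)² + (3·δc/c)²) = √(0.00211 + 0.00122 + 0.129) = 0.364

36.4%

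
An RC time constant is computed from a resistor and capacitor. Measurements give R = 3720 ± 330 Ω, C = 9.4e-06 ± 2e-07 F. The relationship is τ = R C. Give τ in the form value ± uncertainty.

0.0350 ± 0.00319 s

Since τ is a product/quotient, work with relative uncertainties:
  (1·δR/R)² = (1×0.0887)² = 0.00787;  (1·δC/C)² = (1×0.0213)² = 0.000453
δτ/τ = √(0.00832) = 0.0912
τ = 0.0350 s, so δτ = 0.0912 × 0.0350 = 0.00319 s.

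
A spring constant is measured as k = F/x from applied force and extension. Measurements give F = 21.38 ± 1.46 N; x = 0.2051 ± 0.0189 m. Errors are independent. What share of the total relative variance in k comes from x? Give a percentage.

64.6%

(δk/k)² = (1·δF/F)² + (-1·δx/x)²
  F term: (1×0.0683)² = 0.00466
  x term: (-1×0.0922)² = 0.00849
Total = 0.0132. Share from x = 0.00849/0.0132 = 0.646.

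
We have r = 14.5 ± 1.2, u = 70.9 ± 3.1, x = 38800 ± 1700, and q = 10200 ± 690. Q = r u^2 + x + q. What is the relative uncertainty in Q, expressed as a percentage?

Let p = r·u^2 = 72900. δp/p = √((1·δr/r)² + (2·δu/u)²) = √(0.00685 + 0.00765) = 0.120, so δp = 8780.
Q = p + x + q: δQ = √(δp² + δx² + δq²) = √(7.7e+07 + 2.89e+06 + 4.76e+05) = 8970
Q = 1.22e+05, so δQ/Q = 8970/1.22e+05 = 0.0736.

7.36%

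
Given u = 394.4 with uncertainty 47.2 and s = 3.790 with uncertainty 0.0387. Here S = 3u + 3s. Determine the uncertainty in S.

142

Each term contributes (cᵢ δxᵢ)² to (δS)²:
  (3·δu)² = 20100;  (3·δs)² = 0.0135
δS = √(20100) = 142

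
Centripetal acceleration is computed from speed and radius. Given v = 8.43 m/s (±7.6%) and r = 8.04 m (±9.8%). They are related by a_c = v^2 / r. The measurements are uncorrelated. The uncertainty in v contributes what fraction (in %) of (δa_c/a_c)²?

70.6%

(δa_c/a_c)² = (2·δv/v)² + (-1·δr/r)²
  v term: (2×0.0760)² = 0.0231
  r term: (-1×0.0980)² = 0.00960
Total = 0.0327. Share from v = 0.0231/0.0327 = 0.706.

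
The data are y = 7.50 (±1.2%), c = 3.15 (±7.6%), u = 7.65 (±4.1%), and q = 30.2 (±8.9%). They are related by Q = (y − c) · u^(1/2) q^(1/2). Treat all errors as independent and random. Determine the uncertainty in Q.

Let w = y − c = 4.35. δw = √(δy² + δc²) = √(0.00810 + 0.0573) = 0.256, so δw/w = 0.0588.
Q is then a monomial in w, u, q:
δQ/Q = √((δw/w)² + (½·δu/u)² + (½·δq/q)²) = √(0.00346 + 0.000420 + 0.00198) = 0.0765
Q = 66.1, so δQ = 0.0765 × 66.1 = 5.06.

5.06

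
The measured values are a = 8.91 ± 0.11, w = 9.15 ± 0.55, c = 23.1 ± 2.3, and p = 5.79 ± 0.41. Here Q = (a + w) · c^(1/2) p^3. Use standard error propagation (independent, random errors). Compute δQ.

3710

Let u = a + w = 18.1. δu = √(δa² + δw²) = √(0.0121 + 0.303) = 0.561, so δu/u = 0.0311.
Q is then a monomial in u, c, p:
δQ/Q = √((δu/u)² + (½·δc/c)² + (3·δp/p)²) = √(0.000965 + 0.00248 + 0.0451) = 0.220
Q = 16800, so δQ = 0.220 × 16800 = 3710.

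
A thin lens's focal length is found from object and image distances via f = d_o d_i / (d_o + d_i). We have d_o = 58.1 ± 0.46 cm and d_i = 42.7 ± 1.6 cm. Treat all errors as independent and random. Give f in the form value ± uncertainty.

∂f/∂d_o = (d_i/(d_o+d_i))² = 0.179;  ∂f/∂d_i = (d_o/(d_o+d_i))² = 0.332
δf = √((∂f/∂d_o · δd_o)² + (∂f/∂d_i · δd_i)²) = √(0.00681 + 0.283) = 0.538 cm
f = 24.6 cm.

24.6 ± 0.538 cm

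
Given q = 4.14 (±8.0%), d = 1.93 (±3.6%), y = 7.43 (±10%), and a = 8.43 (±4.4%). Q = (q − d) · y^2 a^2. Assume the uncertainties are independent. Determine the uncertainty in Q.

Let u = q − d = 2.21. δu = √(δq² + δd²) = √(0.110 + 0.00483) = 0.338, so δu/u = 0.153.
Q is then a monomial in u, y, a:
δQ/Q = √((δu/u)² + (2·δy/y)² + (2·δa/a)²) = √(0.0234 + 0.0400 + 0.00774) = 0.267
Q = 8670, so δQ = 0.267 × 8670 = 2310.

2310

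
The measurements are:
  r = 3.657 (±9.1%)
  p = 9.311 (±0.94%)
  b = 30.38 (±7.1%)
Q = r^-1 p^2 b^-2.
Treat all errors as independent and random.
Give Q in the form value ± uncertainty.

Each factor contributes (exponent × relative error)² to (δQ/Q)²:
  (-1·δr/r)² = (-1×0.0910)² = 0.00828;  (2·δp/p)² = (2×0.00940)² = 0.000353;  (-2·δb/b)² = (-2×0.0710)² = 0.0202
δQ/Q = √(0.0288) = 0.170
Q = 0.02569, so δQ = 0.170 × 0.02569 = 0.00436.

0.02569 ± 0.00436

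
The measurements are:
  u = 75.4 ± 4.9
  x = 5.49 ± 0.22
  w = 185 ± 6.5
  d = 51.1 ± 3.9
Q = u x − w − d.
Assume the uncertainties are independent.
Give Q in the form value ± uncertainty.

Let p = u·x = 414. δp/p = √((1·δu/u)² + (1·δx/x)²) = √(0.00422 + 0.00161) = 0.0763, so δp = 31.6.
Q = p − w − d: δQ = √(δp² + δw² + δd²) = √(999 + 42.2 + 15.2) = 32.5
Q = 178.

178 ± 32.5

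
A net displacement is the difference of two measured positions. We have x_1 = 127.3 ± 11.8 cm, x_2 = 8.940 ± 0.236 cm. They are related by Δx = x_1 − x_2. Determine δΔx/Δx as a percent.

9.97%

Absolute uncertainties add in quadrature for a linear combination:
  (δx_1)² = 139;  (δx_2)² = 0.0557
δΔx = √(139) = 11.8 cm
Δx = 118.4 cm, so δΔx/Δx = 11.8/118.4 = 0.0997.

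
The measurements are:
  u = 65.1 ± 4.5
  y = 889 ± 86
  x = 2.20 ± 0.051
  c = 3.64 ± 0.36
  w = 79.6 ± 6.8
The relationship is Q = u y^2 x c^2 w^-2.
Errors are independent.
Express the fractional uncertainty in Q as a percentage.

Relative error in a monomial: (δQ/Q)² = Σ (nᵢ · δxᵢ/xᵢ)².
  (1·δu/u)² = (1×0.0691)² = 0.00478;  (2·δy/y)² = (2×0.0967)² = 0.0374;  (1·δx/x)² = (1×0.0232)² = 0.000537;  (2·δc/c)² = (2×0.0989)² = 0.0391;  (-2·δw/w)² = (-2×0.0854)² = 0.0292
δQ/Q = √(0.111) = 0.333

33.3%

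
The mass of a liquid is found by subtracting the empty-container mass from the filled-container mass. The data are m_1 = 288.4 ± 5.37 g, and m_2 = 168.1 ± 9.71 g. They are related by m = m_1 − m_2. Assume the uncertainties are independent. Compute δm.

11.1 g

Sums and differences: (δm)² = Σ (cᵢ δxᵢ)².
  (δm_1)² = 28.8;  (δm_2)² = 94.3
δm = √(123) = 11.1 g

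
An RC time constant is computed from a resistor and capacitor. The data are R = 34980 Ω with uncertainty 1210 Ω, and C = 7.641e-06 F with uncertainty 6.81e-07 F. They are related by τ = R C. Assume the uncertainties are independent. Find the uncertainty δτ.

Products/powers → add relative errors in quadrature, weighted by exponent:
  (1·δR/R)² = (1×0.0346)² = 0.00120;  (1·δC/C)² = (1×0.0891)² = 0.00794
δτ/τ = √(0.00914) = 0.0956
τ = 0.2673 s, so δτ = 0.0956 × 0.2673 = 0.0256 s.

0.0256 s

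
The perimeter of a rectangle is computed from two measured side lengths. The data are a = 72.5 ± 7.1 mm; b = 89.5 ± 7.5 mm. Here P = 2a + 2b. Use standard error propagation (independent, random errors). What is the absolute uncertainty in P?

Absolute uncertainties add in quadrature for a linear combination:
  (2·δa)² = 202;  (2·δb)² = 225
δP = √(427) = 20.7 mm

20.7 mm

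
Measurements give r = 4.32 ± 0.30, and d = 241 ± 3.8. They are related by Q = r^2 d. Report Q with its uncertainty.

Q is a product of powers, so relative uncertainties combine in quadrature:
  (2·δr/r)² = (2×0.0694)² = 0.0193;  (1·δd/d)² = (1×0.0158)² = 0.000249
δQ/Q = √(0.0195) = 0.140
Q = 4500, so δQ = 0.140 × 4500 = 629.

4500 ± 629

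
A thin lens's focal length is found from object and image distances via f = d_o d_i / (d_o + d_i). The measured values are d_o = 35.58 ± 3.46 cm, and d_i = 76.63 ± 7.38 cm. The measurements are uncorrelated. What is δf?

1.78 cm

∂f/∂d_o = (d_i/(d_o+d_i))² = 0.466;  ∂f/∂d_i = (d_o/(d_o+d_i))² = 0.101
δf = √((∂f/∂d_o · δd_o)² + (∂f/∂d_i · δd_i)²) = √(2.60 + 0.551) = 1.78 cm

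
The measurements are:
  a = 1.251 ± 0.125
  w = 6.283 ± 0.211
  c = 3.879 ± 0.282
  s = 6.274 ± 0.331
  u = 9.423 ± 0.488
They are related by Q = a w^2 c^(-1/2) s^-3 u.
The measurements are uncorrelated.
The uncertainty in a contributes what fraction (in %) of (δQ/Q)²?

(δQ/Q)² = (1·δa/a)² + (2·δw/w)² + (−½·δc/c)² + (-3·δs/s)² + (1·δu/u)²
  a term: (1×0.0999)² = 0.00998
  w term: (2×0.0336)² = 0.00451
  c term: (-0.5×0.0727)² = 0.00132
  s term: (-3×0.0528)² = 0.0251
  u term: (1×0.0518)² = 0.00268
Total = 0.0435. Share from a = 0.00998/0.0435 = 0.229.

22.9%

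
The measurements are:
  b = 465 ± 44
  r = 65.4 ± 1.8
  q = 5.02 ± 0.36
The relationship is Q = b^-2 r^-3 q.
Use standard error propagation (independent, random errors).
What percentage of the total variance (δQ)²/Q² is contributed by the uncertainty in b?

75.0%

(δQ/Q)² = (-2·δb/b)² + (-3·δr/r)² + (1·δq/q)²
  b term: (-2×0.0946)² = 0.0358
  r term: (-3×0.0275)² = 0.00682
  q term: (1×0.0717)² = 0.00514
Total = 0.0478. Share from b = 0.0358/0.0478 = 0.750.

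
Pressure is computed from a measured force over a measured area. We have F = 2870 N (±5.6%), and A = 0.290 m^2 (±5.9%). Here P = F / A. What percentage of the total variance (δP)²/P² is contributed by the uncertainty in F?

(δP/P)² = (1·δF/F)² + (-1·δA/A)²
  F term: (1×0.0560)² = 0.00314
  A term: (-1×0.0590)² = 0.00348
Total = 0.00662. Share from F = 0.00314/0.00662 = 0.474.

47.4%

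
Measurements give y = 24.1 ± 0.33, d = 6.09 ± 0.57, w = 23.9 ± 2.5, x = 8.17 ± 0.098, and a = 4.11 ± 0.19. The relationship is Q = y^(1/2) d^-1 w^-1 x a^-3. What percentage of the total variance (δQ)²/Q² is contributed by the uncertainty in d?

22.4%

(δQ/Q)² = (½·δy/y)² + (-1·δd/d)² + (-1·δw/w)² + (1·δx/x)² + (-3·δa/a)²
  y term: (0.5×0.0137)² = 4.69e-05
  d term: (-1×0.0936)² = 0.00876
  w term: (-1×0.105)² = 0.0109
  x term: (1×0.0120)² = 0.000144
  a term: (-3×0.0462)² = 0.0192
Total = 0.0391. Share from d = 0.00876/0.0391 = 0.224.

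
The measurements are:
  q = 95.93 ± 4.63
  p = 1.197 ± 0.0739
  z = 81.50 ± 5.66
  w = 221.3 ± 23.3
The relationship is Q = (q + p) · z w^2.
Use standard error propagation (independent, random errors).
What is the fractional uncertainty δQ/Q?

0.227

Let u = q + p = 97.13. δu = √(δq² + δp²) = √(21.4 + 0.00546) = 4.63, so δu/u = 0.0477.
Q is then a monomial in u, z, w:
δQ/Q = √((δu/u)² + (1·δz/z)² + (2·δw/w)²) = √(0.00227 + 0.00482 + 0.0443) = 0.227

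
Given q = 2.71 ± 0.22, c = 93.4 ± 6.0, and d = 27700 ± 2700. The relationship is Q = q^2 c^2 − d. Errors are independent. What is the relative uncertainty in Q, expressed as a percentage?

37.2%

Let p = q^2·c^2 = 64100. δp/p = √((2·δq/q)² + (2·δc/c)²) = √(0.0264 + 0.0165) = 0.207, so δp = 13300.
Q = p − d: δQ = √(δp² + δd²) = √(1.76e+08 + 7.29e+06) = 13500
Q = 36400, so δQ/Q = 13500/36400 = 0.372.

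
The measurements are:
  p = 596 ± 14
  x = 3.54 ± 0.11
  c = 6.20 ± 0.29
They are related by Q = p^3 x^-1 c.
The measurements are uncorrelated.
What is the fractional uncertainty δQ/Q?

For a monomial Q ∝ p^3, x^-1, c, fractional errors add in quadrature:
  (3·δp/p)² = (3×0.0235)² = 0.00497;  (-1·δx/x)² = (-1×0.0311)² = 0.000966;  (1·δc/c)² = (1×0.0468)² = 0.00219
δQ/Q = √(0.00812) = 0.0901

0.0901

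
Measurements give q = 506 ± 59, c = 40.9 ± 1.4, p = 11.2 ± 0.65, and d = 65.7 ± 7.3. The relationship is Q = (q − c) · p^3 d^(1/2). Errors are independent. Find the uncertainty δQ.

Let u = q − c = 465. δu = √(δq² + δc²) = √(3480 + 1.96) = 59.0, so δu/u = 0.127.
Q is then a monomial in u, p, d:
δQ/Q = √((δu/u)² + (3·δp/p)² + (½·δd/d)²) = √(0.0161 + 0.0303 + 0.00309) = 0.222
Q = 5.3e+06, so δQ = 0.222 × 5.3e+06 = 1.18e+06.

1.18e+06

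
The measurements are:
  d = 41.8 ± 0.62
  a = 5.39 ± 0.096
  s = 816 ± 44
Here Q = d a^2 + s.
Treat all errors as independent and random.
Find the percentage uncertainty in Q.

3.17%

Let p = d·a^2 = 1210. δp/p = √((1·δd/d)² + (2·δa/a)²) = √(0.000220 + 0.00127) = 0.0386, so δp = 46.9.
Q = p + s: δQ = √(δp² + δs²) = √(2200 + 1940) = 64.3
Q = 2030, so δQ/Q = 64.3/2030 = 0.0317.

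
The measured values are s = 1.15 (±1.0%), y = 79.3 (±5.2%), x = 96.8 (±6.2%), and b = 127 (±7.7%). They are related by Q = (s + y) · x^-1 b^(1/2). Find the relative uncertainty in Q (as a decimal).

Let u = s + y = 80.5. δu = √(δs² + δy²) = √(0.000132 + 17.0) = 4.12, so δu/u = 0.0513.
Q is then a monomial in u, x, b:
δQ/Q = √((δu/u)² + (-1·δx/x)² + (½·δb/b)²) = √(0.00263 + 0.00384 + 0.00148) = 0.0892

0.0892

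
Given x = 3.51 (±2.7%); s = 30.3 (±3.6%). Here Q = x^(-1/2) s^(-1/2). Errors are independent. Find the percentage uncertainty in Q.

2.25%

For a monomial Q ∝ x^(-1/2), s^(-1/2), fractional errors add in quadrature:
  (−½·δx/x)² = (-0.5×0.0270)² = 0.000182;  (−½·δs/s)² = (-0.5×0.0360)² = 0.000324
δQ/Q = √(0.000506) = 0.0225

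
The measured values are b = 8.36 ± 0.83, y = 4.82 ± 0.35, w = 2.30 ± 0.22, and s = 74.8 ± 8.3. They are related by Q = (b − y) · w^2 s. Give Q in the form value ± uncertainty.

Let u = b − y = 3.54. δu = √(δb² + δy²) = √(0.689 + 0.122) = 0.901, so δu/u = 0.254.
Q is then a monomial in u, w, s:
δQ/Q = √((δu/u)² + (2·δw/w)² + (1·δs/s)²) = √(0.0647 + 0.0366 + 0.0123) = 0.337
Q = 1400, so δQ = 0.337 × 1400 = 472.

1400 ± 472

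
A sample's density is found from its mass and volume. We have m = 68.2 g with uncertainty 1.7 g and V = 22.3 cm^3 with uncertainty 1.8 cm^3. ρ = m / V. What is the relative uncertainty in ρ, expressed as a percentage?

8.45%

ρ is a product of powers, so relative uncertainties combine in quadrature:
  (1·δm/m)² = (1×0.0249)² = 0.000621;  (-1·δV/V)² = (-1×0.0807)² = 0.00652
δρ/ρ = √(0.00714) = 0.0845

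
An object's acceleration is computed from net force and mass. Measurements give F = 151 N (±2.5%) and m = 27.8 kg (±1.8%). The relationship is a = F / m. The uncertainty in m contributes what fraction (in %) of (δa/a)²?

34.1%

(δa/a)² = (1·δF/F)² + (-1·δm/m)²
  F term: (1×0.0250)² = 0.000625
  m term: (-1×0.0180)² = 0.000324
Total = 0.000949. Share from m = 0.000324/0.000949 = 0.341.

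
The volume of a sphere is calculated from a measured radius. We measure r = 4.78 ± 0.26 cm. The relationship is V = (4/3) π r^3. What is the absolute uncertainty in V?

74.7 cm^3

For a monomial V ∝ r^3, fractional errors add in quadrature:
  (3·δr/r)² = (3×0.0544)² = 0.0266
δV/V = √(0.0266) = 0.163
V = 457 cm^3, so δV = 0.163 × 457 = 74.7 cm^3.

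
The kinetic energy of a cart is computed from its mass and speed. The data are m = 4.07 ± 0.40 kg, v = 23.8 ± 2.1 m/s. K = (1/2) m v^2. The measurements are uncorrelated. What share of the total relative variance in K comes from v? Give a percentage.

76.3%

(δK/K)² = (1·δm/m)² + (2·δv/v)²
  m term: (1×0.0983)² = 0.00966
  v term: (2×0.0882)² = 0.0311
Total = 0.0408. Share from v = 0.0311/0.0408 = 0.763.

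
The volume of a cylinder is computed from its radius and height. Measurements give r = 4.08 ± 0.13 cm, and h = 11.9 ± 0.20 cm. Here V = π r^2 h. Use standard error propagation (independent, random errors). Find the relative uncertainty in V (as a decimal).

For a monomial V ∝ r^2, h, fractional errors add in quadrature:
  (2·δr/r)² = (2×0.0319)² = 0.00406;  (1·δh/h)² = (1×0.0168)² = 0.000282
δV/V = √(0.00434) = 0.0659

0.0659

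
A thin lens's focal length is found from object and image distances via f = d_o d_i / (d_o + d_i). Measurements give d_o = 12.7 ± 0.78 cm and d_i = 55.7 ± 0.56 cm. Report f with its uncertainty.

10.3 ± 0.518 cm

∂f/∂d_o = (d_i/(d_o+d_i))² = 0.663;  ∂f/∂d_i = (d_o/(d_o+d_i))² = 0.0345
δf = √((∂f/∂d_o · δd_o)² + (∂f/∂d_i · δd_i)²) = √(0.268 + 0.000373) = 0.518 cm
f = 10.3 cm.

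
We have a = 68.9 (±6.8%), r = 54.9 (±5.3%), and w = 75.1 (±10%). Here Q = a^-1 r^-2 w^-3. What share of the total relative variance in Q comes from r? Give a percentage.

(δQ/Q)² = (-1·δa/a)² + (-2·δr/r)² + (-3·δw/w)²
  a term: (-1×0.0680)² = 0.00462
  r term: (-2×0.0530)² = 0.0112
  w term: (-3×0.100)² = 0.0900
Total = 0.106. Share from r = 0.0112/0.106 = 0.106.

10.6%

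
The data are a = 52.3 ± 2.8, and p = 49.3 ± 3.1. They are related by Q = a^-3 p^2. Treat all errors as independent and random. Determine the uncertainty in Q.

0.00347

Relative error in a monomial: (δQ/Q)² = Σ (nᵢ · δxᵢ/xᵢ)².
  (-3·δa/a)² = (-3×0.0535)² = 0.0258;  (2·δp/p)² = (2×0.0629)² = 0.0158
δQ/Q = √(0.0416) = 0.204
Q = 0.0170, so δQ = 0.204 × 0.0170 = 0.00347.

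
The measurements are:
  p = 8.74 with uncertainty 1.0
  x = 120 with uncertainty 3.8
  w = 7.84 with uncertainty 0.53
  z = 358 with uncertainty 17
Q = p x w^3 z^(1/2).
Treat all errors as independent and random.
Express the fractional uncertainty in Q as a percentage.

23.6%

Relative error in a monomial: (δQ/Q)² = Σ (nᵢ · δxᵢ/xᵢ)².
  (1·δp/p)² = (1×0.114)² = 0.0131;  (1·δx/x)² = (1×0.0317)² = 0.00100;  (3·δw/w)² = (3×0.0676)² = 0.0411;  (½·δz/z)² = (0.5×0.0475)² = 0.000564
δQ/Q = √(0.0558) = 0.236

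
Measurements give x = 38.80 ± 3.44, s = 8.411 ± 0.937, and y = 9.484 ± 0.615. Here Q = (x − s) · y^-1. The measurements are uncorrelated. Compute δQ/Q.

Let u = x − s = 30.39. δu = √(δx² + δs²) = √(11.8 + 0.878) = 3.57, so δu/u = 0.117.
Q is then a monomial in u, y:
δQ/Q = √((δu/u)² + (-1·δy/y)²) = √(0.0138 + 0.00421) = 0.134

0.134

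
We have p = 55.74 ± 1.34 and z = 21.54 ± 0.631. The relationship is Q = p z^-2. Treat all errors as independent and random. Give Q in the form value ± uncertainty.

Relative error in a monomial: (δQ/Q)² = Σ (nᵢ · δxᵢ/xᵢ)².
  (1·δp/p)² = (1×0.0240)² = 0.000578;  (-2·δz/z)² = (-2×0.0293)² = 0.00343
δQ/Q = √(0.00401) = 0.0633
Q = 0.1201, so δQ = 0.0633 × 0.1201 = 0.00761.

0.1201 ± 0.00761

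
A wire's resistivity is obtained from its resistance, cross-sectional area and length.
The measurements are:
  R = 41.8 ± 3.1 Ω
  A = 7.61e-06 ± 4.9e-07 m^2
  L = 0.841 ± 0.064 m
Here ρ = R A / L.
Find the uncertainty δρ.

Relative error in a monomial: (δρ/ρ)² = Σ (nᵢ · δxᵢ/xᵢ)².
  (1·δR/R)² = (1×0.0742)² = 0.00550;  (1·δA/A)² = (1×0.0644)² = 0.00415;  (-1·δL/L)² = (-1×0.0761)² = 0.00579
δρ/ρ = √(0.0154) = 0.124
ρ = 0.000378 Ω·m, so δρ = 0.124 × 0.000378 = 4.7e-05 Ω·m.

4.7e-05 Ω·m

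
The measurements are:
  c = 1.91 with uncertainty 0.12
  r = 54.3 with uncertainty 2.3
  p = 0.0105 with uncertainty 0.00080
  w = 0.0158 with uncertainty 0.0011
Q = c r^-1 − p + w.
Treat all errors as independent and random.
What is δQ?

0.00299

Let h = c·r^-1 = 0.0352. δh/h = √((1·δc/c)² + (-1·δr/r)²) = √(0.00395 + 0.00179) = 0.0758, so δh = 0.00267.
Q = h − p + w: δQ = √(δh² + δp² + δw²) = √(7.1e-06 + 6.4e-07 + 1.21e-06) = 0.00299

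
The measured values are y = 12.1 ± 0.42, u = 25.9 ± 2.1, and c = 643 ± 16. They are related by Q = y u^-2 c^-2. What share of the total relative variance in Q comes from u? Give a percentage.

(δQ/Q)² = (1·δy/y)² + (-2·δu/u)² + (-2·δc/c)²
  y term: (1×0.0347)² = 0.00120
  u term: (-2×0.0811)² = 0.0263
  c term: (-2×0.0249)² = 0.00248
Total = 0.0300. Share from u = 0.0263/0.0300 = 0.877.

87.7%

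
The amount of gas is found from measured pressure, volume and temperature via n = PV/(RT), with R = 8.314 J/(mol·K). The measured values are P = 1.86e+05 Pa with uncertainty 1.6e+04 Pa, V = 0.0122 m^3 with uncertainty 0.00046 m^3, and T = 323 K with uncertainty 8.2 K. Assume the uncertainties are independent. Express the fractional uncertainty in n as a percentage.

9.73%

n is a product of powers, so relative uncertainties combine in quadrature:
  (1·δP/P)² = (1×0.0860)² = 0.00740;  (1·δV/V)² = (1×0.0377)² = 0.00142;  (-1·δT/T)² = (-1×0.0254)² = 0.000644
δn/n = √(0.00947) = 0.0973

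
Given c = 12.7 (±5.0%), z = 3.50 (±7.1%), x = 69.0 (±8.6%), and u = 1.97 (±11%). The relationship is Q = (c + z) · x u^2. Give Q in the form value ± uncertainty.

Let w = c + z = 16.2. δw = √(δc² + δz²) = √(0.403 + 0.0618) = 0.682, so δw/w = 0.0421.
Q is then a monomial in w, x, u:
δQ/Q = √((δw/w)² + (1·δx/x)² + (2·δu/u)²) = √(0.00177 + 0.00740 + 0.0484) = 0.240
Q = 4340, so δQ = 0.240 × 4340 = 1040.

4340 ± 1040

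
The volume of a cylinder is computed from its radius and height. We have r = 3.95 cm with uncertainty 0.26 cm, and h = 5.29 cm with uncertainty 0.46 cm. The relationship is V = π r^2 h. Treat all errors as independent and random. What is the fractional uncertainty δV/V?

Since V is a product/quotient, work with relative uncertainties:
  (2·δr/r)² = (2×0.0658)² = 0.0173;  (1·δh/h)² = (1×0.0870)² = 0.00756
δV/V = √(0.0249) = 0.158

0.158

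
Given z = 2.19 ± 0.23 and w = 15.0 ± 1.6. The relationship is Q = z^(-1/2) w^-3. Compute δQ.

Products/powers → add relative errors in quadrature, weighted by exponent:
  (−½·δz/z)² = (-0.5×0.105)² = 0.00276;  (-3·δw/w)² = (-3×0.107)² = 0.102
δQ/Q = √(0.105) = 0.324
Q = 0.000200, so δQ = 0.324 × 0.000200 = 6.49e-05.

6.49e-05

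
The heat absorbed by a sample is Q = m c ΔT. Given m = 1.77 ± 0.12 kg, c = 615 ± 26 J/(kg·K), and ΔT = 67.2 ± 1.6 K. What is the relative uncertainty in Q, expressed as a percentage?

8.34%

For a monomial Q ∝ m, c, ΔT, fractional errors add in quadrature:
  (1·δm/m)² = (1×0.0678)² = 0.00460;  (1·δc/c)² = (1×0.0423)² = 0.00179;  (1·δΔT/ΔT)² = (1×0.0238)² = 0.000567
δQ/Q = √(0.00695) = 0.0834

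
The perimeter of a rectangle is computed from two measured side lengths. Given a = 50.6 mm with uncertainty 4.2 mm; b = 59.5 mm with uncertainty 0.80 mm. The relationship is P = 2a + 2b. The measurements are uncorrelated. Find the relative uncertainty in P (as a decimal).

0.0388

For a sum/difference, combine absolute errors in quadrature:
  (2·δa)² = 70.6;  (2·δb)² = 2.56
δP = √(73.1) = 8.55 mm
P = 220 mm, so δP/P = 8.55/220 = 0.0388.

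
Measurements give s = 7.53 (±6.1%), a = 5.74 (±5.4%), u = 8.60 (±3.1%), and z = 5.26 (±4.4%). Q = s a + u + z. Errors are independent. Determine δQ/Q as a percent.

6.20%

Let p = s·a = 43.2. δp/p = √((1·δs/s)² + (1·δa/a)²) = √(0.00372 + 0.00292) = 0.0815, so δp = 3.52.
Q = p + u + z: δQ = √(δp² + δu² + δz²) = √(12.4 + 0.0711 + 0.0536) = 3.54
Q = 57.1, so δQ/Q = 3.54/57.1 = 0.0620.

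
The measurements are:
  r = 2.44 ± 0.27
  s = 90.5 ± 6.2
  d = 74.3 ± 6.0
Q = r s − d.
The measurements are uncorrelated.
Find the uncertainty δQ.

29.4

Let p = r·s = 221. δp/p = √((1·δr/r)² + (1·δs/s)²) = √(0.0122 + 0.00469) = 0.130, so δp = 28.7.
Q = p − d: δQ = √(δp² + δd²) = √(826 + 36.0) = 29.4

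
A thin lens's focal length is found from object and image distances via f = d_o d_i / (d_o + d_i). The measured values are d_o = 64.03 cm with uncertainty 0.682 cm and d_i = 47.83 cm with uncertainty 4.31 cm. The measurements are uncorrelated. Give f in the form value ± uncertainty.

∂f/∂d_o = (d_i/(d_o+d_i))² = 0.183;  ∂f/∂d_i = (d_o/(d_o+d_i))² = 0.328
δf = √((∂f/∂d_o · δd_o)² + (∂f/∂d_i · δd_i)²) = √(0.0155 + 1.99) = 1.42 cm
f = 27.38 cm.

27.38 ± 1.42 cm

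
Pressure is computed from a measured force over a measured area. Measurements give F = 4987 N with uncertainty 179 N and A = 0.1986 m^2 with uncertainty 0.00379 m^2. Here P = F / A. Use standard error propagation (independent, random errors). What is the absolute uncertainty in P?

Relative error in a monomial: (δP/P)² = Σ (nᵢ · δxᵢ/xᵢ)².
  (1·δF/F)² = (1×0.0359)² = 0.00129;  (-1·δA/A)² = (-1×0.0191)² = 0.000364
δP/P = √(0.00165) = 0.0407
P = 25110 Pa, so δP = 0.0407 × 25110 = 1020 Pa.

1020 Pa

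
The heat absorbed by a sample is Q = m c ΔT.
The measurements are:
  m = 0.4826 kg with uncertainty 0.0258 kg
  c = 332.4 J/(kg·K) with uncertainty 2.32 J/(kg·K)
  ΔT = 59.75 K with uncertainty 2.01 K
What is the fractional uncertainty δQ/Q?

0.0635

Since Q is a product/quotient, work with relative uncertainties:
  (1·δm/m)² = (1×0.0535)² = 0.00286;  (1·δc/c)² = (1×0.00698)² = 4.87e-05;  (1·δΔT/ΔT)² = (1×0.0336)² = 0.00113
δQ/Q = √(0.00404) = 0.0635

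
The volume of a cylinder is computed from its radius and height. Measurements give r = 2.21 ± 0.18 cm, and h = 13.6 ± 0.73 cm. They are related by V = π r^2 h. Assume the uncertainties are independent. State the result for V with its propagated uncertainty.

209 ± 35.8 cm^3

Products/powers → add relative errors in quadrature, weighted by exponent:
  (2·δr/r)² = (2×0.0814)² = 0.0265;  (1·δh/h)² = (1×0.0537)² = 0.00288
δV/V = √(0.0294) = 0.172
V = 209 cm^3, so δV = 0.172 × 209 = 35.8 cm^3.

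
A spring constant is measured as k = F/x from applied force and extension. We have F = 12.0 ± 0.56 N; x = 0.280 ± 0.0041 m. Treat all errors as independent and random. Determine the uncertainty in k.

Relative error in a monomial: (δk/k)² = Σ (nᵢ · δxᵢ/xᵢ)².
  (1·δF/F)² = (1×0.0467)² = 0.00218;  (-1·δx/x)² = (-1×0.0146)² = 0.000214
δk/k = √(0.00239) = 0.0489
k = 42.9 N/m, so δk = 0.0489 × 42.9 = 2.10 N/m.

2.10 N/m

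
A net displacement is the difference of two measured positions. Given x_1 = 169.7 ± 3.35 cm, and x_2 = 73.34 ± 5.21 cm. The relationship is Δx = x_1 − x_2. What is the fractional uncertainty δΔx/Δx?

Each term contributes (cᵢ δxᵢ)² to (δΔx)²:
  (δx_1)² = 11.2;  (δx_2)² = 27.1
δΔx = √(38.4) = 6.19 cm
Δx = 96.36 cm, so δΔx/Δx = 6.19/96.36 = 0.0643.

0.0643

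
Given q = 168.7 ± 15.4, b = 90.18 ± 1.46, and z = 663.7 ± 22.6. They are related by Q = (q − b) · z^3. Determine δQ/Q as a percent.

Let u = q − b = 78.52. δu = √(δq² + δb²) = √(237 + 2.13) = 15.5, so δu/u = 0.197.
Q is then a monomial in u, z:
δQ/Q = √((δu/u)² + (3·δz/z)²) = √(0.0388 + 0.0104) = 0.222

22.2%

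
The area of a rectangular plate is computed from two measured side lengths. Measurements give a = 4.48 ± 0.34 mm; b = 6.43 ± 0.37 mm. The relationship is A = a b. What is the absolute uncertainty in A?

A is a product of powers, so relative uncertainties combine in quadrature:
  (1·δa/a)² = (1×0.0759)² = 0.00576;  (1·δb/b)² = (1×0.0575)² = 0.00331
δA/A = √(0.00907) = 0.0952
A = 28.8 mm^2, so δA = 0.0952 × 28.8 = 2.74 mm^2.

2.74 mm^2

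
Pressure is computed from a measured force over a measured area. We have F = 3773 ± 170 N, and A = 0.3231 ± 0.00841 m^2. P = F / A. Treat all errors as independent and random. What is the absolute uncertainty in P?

608 Pa

Relative error in a monomial: (δP/P)² = Σ (nᵢ · δxᵢ/xᵢ)².
  (1·δF/F)² = (1×0.0451)² = 0.00203;  (-1·δA/A)² = (-1×0.0260)² = 0.000678
δP/P = √(0.00271) = 0.0520
P = 11680 Pa, so δP = 0.0520 × 11680 = 608 Pa.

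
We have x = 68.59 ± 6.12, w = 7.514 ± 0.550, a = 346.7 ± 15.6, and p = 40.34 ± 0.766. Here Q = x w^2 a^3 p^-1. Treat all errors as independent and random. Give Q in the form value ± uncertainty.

(4.001 ± 0.876) × 10^9

Relative error in a monomial: (δQ/Q)² = Σ (nᵢ · δxᵢ/xᵢ)².
  (1·δx/x)² = (1×0.0892)² = 0.00796;  (2·δw/w)² = (2×0.0732)² = 0.0214;  (3·δa/a)² = (3×0.0450)² = 0.0182;  (-1·δp/p)² = (-1×0.0190)² = 0.000361
δQ/Q = √(0.0480) = 0.219
Q = 4.001e+09, so δQ = 0.219 × 4.001e+09 = 8.76e+08.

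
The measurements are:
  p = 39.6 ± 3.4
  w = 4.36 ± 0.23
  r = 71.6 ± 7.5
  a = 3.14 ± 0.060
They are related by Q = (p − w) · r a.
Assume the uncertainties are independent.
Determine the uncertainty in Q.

1140

Let u = p − w = 35.2. δu = √(δp² + δw²) = √(11.6 + 0.0529) = 3.41, so δu/u = 0.0967.
Q is then a monomial in u, r, a:
δQ/Q = √((δu/u)² + (1·δr/r)² + (1·δa/a)²) = √(0.00935 + 0.0110 + 0.000365) = 0.144
Q = 7920, so δQ = 0.144 × 7920 = 1140.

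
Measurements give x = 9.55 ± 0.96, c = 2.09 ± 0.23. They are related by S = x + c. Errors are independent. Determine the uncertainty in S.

0.987

S is a linear combination, so absolute uncertainties add in quadrature:
  (δx)² = 0.922;  (δc)² = 0.0529
δS = √(0.974) = 0.987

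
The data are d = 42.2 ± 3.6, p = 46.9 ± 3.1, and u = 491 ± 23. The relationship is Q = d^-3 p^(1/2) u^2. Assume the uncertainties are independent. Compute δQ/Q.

0.275

Q is a product of powers, so relative uncertainties combine in quadrature:
  (-3·δd/d)² = (-3×0.0853)² = 0.0655;  (½·δp/p)² = (0.5×0.0661)² = 0.00109;  (2·δu/u)² = (2×0.0468)² = 0.00878
δQ/Q = √(0.0754) = 0.275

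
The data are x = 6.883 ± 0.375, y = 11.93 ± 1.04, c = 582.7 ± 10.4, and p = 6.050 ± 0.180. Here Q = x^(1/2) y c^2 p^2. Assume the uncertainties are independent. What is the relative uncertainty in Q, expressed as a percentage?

11.5%

Products/powers → add relative errors in quadrature, weighted by exponent:
  (½·δx/x)² = (0.5×0.0545)² = 0.000742;  (1·δy/y)² = (1×0.0872)² = 0.00760;  (2·δc/c)² = (2×0.0178)² = 0.00127;  (2·δp/p)² = (2×0.0298)² = 0.00354
δQ/Q = √(0.0132) = 0.115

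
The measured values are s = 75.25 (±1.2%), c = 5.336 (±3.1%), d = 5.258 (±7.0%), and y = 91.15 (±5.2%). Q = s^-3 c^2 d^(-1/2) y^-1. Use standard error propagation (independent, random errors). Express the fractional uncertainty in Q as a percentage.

9.52%

Products/powers → add relative errors in quadrature, weighted by exponent:
  (-3·δs/s)² = (-3×0.0120)² = 0.00130;  (2·δc/c)² = (2×0.0310)² = 0.00384;  (−½·δd/d)² = (-0.5×0.0700)² = 0.00123;  (-1·δy/y)² = (-1×0.0520)² = 0.00270
δQ/Q = √(0.00907) = 0.0952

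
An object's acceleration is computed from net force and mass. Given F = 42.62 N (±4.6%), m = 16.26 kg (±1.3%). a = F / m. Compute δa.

0.125 m/s^2

Each factor contributes (exponent × relative error)² to (δa/a)²:
  (1·δF/F)² = (1×0.0460)² = 0.00212;  (-1·δm/m)² = (-1×0.0130)² = 0.000169
δa/a = √(0.00228) = 0.0478
a = 2.621 m/s^2, so δa = 0.0478 × 2.621 = 0.125 m/s^2.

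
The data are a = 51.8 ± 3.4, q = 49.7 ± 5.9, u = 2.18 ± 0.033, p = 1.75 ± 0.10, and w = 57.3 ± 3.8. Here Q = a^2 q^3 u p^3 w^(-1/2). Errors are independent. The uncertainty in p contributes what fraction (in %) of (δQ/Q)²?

16.8%

(δQ/Q)² = (2·δa/a)² + (3·δq/q)² + (1·δu/u)² + (3·δp/p)² + (−½·δw/w)²
  a term: (2×0.0656)² = 0.0172
  q term: (3×0.119)² = 0.127
  u term: (1×0.0151)² = 0.000229
  p term: (3×0.0571)² = 0.0294
  w term: (-0.5×0.0663)² = 0.00110
Total = 0.175. Share from p = 0.0294/0.175 = 0.168.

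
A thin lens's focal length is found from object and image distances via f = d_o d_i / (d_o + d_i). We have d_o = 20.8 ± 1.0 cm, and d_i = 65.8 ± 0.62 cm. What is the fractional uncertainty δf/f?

∂f/∂d_o = (d_i/(d_o+d_i))² = 0.577;  ∂f/∂d_i = (d_o/(d_o+d_i))² = 0.0577
δf = √((∂f/∂d_o · δd_o)² + (∂f/∂d_i · δd_i)²) = √(0.333 + 0.00128) = 0.578 cm
f = 15.8 cm, so δf/f = 0.578/15.8 = 0.0366.

0.0366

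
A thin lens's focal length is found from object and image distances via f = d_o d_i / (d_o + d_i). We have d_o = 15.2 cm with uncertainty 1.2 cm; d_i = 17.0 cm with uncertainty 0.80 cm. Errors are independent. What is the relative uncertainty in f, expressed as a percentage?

4.72%

∂f/∂d_o = (d_i/(d_o+d_i))² = 0.279;  ∂f/∂d_i = (d_o/(d_o+d_i))² = 0.223
δf = √((∂f/∂d_o · δd_o)² + (∂f/∂d_i · δd_i)²) = √(0.112 + 0.0318) = 0.379 cm
f = 8.02 cm, so δf/f = 0.379/8.02 = 0.0472.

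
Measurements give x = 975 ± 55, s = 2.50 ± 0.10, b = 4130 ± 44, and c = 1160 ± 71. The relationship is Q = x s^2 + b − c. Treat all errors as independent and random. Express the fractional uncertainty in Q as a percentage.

Let p = x·s^2 = 6090. δp/p = √((1·δx/x)² + (2·δs/s)²) = √(0.00318 + 0.00640) = 0.0979, so δp = 597.
Q = p + b − c: δQ = √(δp² + δb² + δc²) = √(3.56e+05 + 1940 + 5040) = 602
Q = 9060, so δQ/Q = 602/9060 = 0.0665.

6.65%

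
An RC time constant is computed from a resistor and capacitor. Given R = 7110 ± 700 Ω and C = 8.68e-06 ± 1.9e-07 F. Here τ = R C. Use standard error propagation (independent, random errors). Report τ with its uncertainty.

0.0617 ± 0.00622 s

Relative error in a monomial: (δτ/τ)² = Σ (nᵢ · δxᵢ/xᵢ)².
  (1·δR/R)² = (1×0.0985)² = 0.00969;  (1·δC/C)² = (1×0.0219)² = 0.000479
δτ/τ = √(0.0102) = 0.101
τ = 0.0617 s, so δτ = 0.101 × 0.0617 = 0.00622 s.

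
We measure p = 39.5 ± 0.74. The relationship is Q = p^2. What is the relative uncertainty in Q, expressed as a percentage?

3.75%

Relative error in a monomial: (δQ/Q)² = Σ (nᵢ · δxᵢ/xᵢ)².
  (2·δp/p)² = (2×0.0187)² = 0.00140
δQ/Q = √(0.00140) = 0.0375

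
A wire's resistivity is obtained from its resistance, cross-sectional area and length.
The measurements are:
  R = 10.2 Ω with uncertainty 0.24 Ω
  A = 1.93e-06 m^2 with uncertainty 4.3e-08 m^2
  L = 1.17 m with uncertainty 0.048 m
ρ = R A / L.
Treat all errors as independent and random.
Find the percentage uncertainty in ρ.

5.23%

For a monomial ρ ∝ R, A, L^-1, fractional errors add in quadrature:
  (1·δR/R)² = (1×0.0235)² = 0.000554;  (1·δA/A)² = (1×0.0223)² = 0.000496;  (-1·δL/L)² = (-1×0.0410)² = 0.00168
δρ/ρ = √(0.00273) = 0.0523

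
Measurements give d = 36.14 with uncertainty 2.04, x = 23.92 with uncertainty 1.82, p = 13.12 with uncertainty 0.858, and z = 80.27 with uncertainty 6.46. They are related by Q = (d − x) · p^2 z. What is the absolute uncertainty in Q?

45800

Let u = d − x = 12.22. δu = √(δd² + δx²) = √(4.16 + 3.31) = 2.73, so δu/u = 0.224.
Q is then a monomial in u, p, z:
δQ/Q = √((δu/u)² + (2·δp/p)² + (1·δz/z)²) = √(0.0501 + 0.0171 + 0.00648) = 0.271
Q = 168800, so δQ = 0.271 × 168800 = 45800.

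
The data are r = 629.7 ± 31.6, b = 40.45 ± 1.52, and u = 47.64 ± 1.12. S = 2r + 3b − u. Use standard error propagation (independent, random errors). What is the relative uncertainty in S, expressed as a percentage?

4.75%

For a sum/difference, combine absolute errors in quadrature:
  (2·δr)² = 3990;  (3·δb)² = 20.8;  (δu)² = 1.25
δS = √(4020) = 63.4
S = 1333, so δS/S = 63.4/1333 = 0.0475.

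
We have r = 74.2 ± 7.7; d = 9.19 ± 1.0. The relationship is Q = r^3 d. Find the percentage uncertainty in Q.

33.0%

Relative error in a monomial: (δQ/Q)² = Σ (nᵢ · δxᵢ/xᵢ)².
  (3·δr/r)² = (3×0.104)² = 0.0969;  (1·δd/d)² = (1×0.109)² = 0.0118
δQ/Q = √(0.109) = 0.330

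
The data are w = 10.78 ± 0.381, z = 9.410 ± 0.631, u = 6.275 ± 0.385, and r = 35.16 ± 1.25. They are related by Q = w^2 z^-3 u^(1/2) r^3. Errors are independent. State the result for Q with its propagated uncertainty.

Relative error in a monomial: (δQ/Q)² = Σ (nᵢ · δxᵢ/xᵢ)².
  (2·δw/w)² = (2×0.0353)² = 0.00500;  (-3·δz/z)² = (-3×0.0671)² = 0.0405;  (½·δu/u)² = (0.5×0.0614)² = 0.000941;  (3·δr/r)² = (3×0.0356)² = 0.0114
δQ/Q = √(0.0578) = 0.240
Q = 15190, so δQ = 0.240 × 15190 = 3650.

15190 ± 3650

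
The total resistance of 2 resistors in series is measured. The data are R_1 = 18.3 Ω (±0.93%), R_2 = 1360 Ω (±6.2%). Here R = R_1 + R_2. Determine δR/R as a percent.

6.12%

Each term contributes (cᵢ δxᵢ)² to (δR)²:
  (δR_1)² = 0.0290;  (δR_2)² = 7110
δR = √(7110) = 84.3 Ω
R = 1380 Ω, so δR/R = 84.3/1380 = 0.0612.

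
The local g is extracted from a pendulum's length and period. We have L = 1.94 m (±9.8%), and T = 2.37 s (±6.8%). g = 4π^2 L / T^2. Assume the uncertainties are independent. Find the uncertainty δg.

g is a product of powers, so relative uncertainties combine in quadrature:
  (1·δL/L)² = (1×0.0980)² = 0.00960;  (-2·δT/T)² = (-2×0.0680)² = 0.0185
δg/g = √(0.0281) = 0.168
g = 13.6 m/s^2, so δg = 0.168 × 13.6 = 2.29 m/s^2.

2.29 m/s^2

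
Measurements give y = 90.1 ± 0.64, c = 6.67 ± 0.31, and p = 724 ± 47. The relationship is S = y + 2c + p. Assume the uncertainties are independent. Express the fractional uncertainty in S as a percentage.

5.68%

S is a linear combination, so absolute uncertainties add in quadrature:
  (δy)² = 0.410;  (2·δc)² = 0.384;  (δp)² = 2210
δS = √(2210) = 47.0
S = 827, so δS/S = 47.0/827 = 0.0568.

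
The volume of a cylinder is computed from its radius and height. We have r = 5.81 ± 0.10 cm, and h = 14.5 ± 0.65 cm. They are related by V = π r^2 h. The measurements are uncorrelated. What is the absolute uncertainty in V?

86.9 cm^3

For a monomial V ∝ r^2, h, fractional errors add in quadrature:
  (2·δr/r)² = (2×0.0172)² = 0.00118;  (1·δh/h)² = (1×0.0448)² = 0.00201
δV/V = √(0.00319) = 0.0565
V = 1540 cm^3, so δV = 0.0565 × 1540 = 86.9 cm^3.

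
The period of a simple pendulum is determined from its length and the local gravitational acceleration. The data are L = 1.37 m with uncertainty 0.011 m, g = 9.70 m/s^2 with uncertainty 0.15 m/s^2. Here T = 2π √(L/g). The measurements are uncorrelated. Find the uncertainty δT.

T is a product of powers, so relative uncertainties combine in quadrature:
  (½·δL/L)² = (0.5×0.00803)² = 1.61e-05;  (−½·δg/g)² = (-0.5×0.0155)² = 5.98e-05
δT/T = √(7.59e-05) = 0.00871
T = 2.36 s, so δT = 0.00871 × 2.36 = 0.0206 s.

0.0206 s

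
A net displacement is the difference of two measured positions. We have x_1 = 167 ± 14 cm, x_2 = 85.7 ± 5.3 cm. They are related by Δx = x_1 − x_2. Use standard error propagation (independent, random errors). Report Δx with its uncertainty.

Each term contributes (cᵢ δxᵢ)² to (δΔx)²:
  (δx_1)² = 196;  (δx_2)² = 28.1
δΔx = √(224) = 15.0 cm
Δx = 81.3 cm.

81.3 ± 15.0 cm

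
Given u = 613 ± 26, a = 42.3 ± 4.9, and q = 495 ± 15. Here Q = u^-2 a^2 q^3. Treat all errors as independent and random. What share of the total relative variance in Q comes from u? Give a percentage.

(δQ/Q)² = (-2·δu/u)² + (2·δa/a)² + (3·δq/q)²
  u term: (-2×0.0424)² = 0.00720
  a term: (2×0.116)² = 0.0537
  q term: (3×0.0303)² = 0.00826
Total = 0.0691. Share from u = 0.00720/0.0691 = 0.104.

10.4%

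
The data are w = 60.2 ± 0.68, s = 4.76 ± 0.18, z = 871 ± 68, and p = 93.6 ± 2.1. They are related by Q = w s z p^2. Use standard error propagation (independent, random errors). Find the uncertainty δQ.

2.15e+08

Each factor contributes (exponent × relative error)² to (δQ/Q)²:
  (1·δw/w)² = (1×0.0113)² = 0.000128;  (1·δs/s)² = (1×0.0378)² = 0.00143;  (1·δz/z)² = (1×0.0781)² = 0.00610;  (2·δp/p)² = (2×0.0224)² = 0.00201
δQ/Q = √(0.00967) = 0.0983
Q = 2.19e+09, so δQ = 0.0983 × 2.19e+09 = 2.15e+08.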